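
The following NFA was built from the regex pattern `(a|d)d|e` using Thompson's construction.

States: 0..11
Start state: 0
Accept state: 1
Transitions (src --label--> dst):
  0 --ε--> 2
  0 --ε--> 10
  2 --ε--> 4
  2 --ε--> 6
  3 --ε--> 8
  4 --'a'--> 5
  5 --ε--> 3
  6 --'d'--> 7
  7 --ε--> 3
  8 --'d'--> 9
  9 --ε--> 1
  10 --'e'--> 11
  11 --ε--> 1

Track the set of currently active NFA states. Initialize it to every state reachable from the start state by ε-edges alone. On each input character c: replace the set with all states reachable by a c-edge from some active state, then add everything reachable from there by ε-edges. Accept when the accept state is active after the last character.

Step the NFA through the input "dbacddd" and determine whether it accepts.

Answer: REJECT

Trace:
S₀ = ε-closure({0}) = {0,2,4,6,10}
'd' @ 1: {3,7,8}
'b' @ 2: {}  — state set empty
rest 'acddd' ignored (set empty)
final: {}; accept 1 not in set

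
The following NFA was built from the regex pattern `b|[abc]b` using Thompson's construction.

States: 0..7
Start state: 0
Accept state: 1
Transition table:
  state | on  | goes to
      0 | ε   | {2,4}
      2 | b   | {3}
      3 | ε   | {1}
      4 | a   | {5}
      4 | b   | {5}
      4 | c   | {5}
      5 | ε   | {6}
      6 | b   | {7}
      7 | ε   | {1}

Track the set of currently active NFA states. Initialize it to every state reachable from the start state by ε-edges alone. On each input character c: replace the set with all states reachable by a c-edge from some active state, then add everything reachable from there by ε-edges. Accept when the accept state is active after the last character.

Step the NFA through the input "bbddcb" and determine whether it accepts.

initial (ε-close {0}): {0,2,4}
'b' @ 1: {1,3,5,6}  [accepting]
'b' @ 2: {1,7}  [accepting]
'd' @ 3: {}  — state set empty
rest 'dcb' ignored (set empty)
end set {} — state 1 not in

Answer: REJECT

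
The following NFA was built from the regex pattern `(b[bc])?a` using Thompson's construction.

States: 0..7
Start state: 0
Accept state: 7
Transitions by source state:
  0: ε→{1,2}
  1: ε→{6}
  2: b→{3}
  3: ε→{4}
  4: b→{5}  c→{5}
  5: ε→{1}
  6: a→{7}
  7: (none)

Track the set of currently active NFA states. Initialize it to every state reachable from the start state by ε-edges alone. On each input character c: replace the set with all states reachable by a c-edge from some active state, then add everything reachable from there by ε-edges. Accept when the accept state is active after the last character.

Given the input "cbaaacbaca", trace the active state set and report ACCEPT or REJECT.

Answer: REJECT

Derivation:
initial (ε-close {0}): {0,1,2,6}
'c' @ 1: {}  — dead — no transitions
rest 'baaacbaca' ignored (set empty)
final: {}; accept 7 not in set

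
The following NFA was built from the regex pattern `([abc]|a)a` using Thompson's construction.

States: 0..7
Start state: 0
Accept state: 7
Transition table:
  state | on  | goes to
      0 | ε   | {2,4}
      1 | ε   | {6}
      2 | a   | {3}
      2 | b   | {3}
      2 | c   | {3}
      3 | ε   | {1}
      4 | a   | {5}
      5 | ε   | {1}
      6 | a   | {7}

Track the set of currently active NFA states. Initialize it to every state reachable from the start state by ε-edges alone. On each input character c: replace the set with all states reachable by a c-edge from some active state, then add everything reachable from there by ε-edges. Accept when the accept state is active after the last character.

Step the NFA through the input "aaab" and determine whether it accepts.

initial (ε-close {0}): {0,2,4}
'a' @ 1: {1,3,5,6}
'a' @ 2: {7}  (accept∈set)
'a' @ 3: {}  — no active states
rest 'b' ignored (set empty)
after full input: {}  (accept=7 not in)

Answer: REJECT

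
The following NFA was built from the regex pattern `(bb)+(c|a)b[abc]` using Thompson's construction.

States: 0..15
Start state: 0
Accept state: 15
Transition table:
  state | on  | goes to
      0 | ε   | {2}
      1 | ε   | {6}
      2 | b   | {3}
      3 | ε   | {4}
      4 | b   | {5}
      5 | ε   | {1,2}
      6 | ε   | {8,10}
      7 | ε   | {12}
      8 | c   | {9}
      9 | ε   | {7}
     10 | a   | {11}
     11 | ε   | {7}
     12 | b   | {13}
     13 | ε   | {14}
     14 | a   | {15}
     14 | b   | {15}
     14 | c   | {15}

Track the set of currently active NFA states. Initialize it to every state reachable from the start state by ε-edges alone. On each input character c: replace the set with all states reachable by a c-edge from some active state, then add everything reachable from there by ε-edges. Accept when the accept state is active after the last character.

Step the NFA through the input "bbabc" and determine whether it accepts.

initial (ε-close {0}): {0,2}
'b' @ 1: {3,4}
'b' @ 2: {1,2,5,6,8,10}
'a' @ 3: {7,11,12}
'b' @ 4: {13,14}
'c' @ 5: {15}  (accept∈set)
final: {15}; accept 15 in set

Answer: ACCEPT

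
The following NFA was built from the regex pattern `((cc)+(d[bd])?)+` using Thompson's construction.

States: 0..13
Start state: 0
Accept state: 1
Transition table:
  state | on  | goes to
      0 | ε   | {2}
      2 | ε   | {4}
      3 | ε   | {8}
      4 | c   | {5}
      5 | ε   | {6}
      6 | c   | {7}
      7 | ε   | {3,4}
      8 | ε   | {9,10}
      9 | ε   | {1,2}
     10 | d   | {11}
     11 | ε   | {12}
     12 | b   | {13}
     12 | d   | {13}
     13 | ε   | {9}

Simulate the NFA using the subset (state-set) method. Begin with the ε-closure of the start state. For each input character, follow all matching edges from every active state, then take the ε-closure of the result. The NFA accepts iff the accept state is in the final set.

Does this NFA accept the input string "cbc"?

Answer: REJECT

Steps:
initial (ε-close {0}): {0,2,4}
'c' @ 1: {5,6}
'b' @ 2: {}  — no active states
rest 'c' ignored (set empty)
final: {}; accept 1 not in set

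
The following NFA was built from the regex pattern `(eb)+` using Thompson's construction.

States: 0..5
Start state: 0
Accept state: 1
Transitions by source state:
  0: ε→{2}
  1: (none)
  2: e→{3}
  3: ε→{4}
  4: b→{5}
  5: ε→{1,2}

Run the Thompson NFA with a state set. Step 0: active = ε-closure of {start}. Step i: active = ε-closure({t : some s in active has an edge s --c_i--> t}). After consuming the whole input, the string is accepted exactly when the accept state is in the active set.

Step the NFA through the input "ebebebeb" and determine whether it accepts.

start: ε-closure({0}) = {0,2}
'e' @ 1: {3,4}
'b' @ 2: {1,2,5}  [accepting]
'e' @ 3: {3,4}
'b' @ 4: {1,2,5}  [accepting]
'e' @ 5: {3,4}
'b' @ 6: {1,2,5}  [accepting]
'e' @ 7: {3,4}
'b' @ 8: {1,2,5}  [accepting]
final: {1,2,5}; accept 1 in set

Answer: ACCEPT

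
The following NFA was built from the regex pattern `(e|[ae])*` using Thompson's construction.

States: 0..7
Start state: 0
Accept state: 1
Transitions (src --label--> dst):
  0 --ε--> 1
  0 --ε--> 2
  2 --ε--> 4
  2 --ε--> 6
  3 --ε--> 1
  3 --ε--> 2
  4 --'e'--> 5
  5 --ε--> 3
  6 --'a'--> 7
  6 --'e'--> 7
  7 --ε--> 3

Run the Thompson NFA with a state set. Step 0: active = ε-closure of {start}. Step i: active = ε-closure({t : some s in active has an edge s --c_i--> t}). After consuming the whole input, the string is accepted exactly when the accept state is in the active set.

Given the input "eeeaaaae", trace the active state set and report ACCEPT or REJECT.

Answer: ACCEPT

Derivation:
start: ε-closure({0}) = {0,1,2,4,6}
'e' @ 1: {1,2,3,4,5,6,7}  ✓accept
'e' @ 2: {1,2,3,4,5,6,7}  ✓accept
'e' @ 3: {1,2,3,4,5,6,7}  ✓accept
'a' @ 4: {1,2,3,4,6,7}  ✓accept
'a' @ 5: {1,2,3,4,6,7}  ✓accept
'a' @ 6: {1,2,3,4,6,7}  ✓accept
'a' @ 7: {1,2,3,4,6,7}  ✓accept
'e' @ 8: {1,2,3,4,5,6,7}  ✓accept
after full input: {1,2,3,4,5,6,7}  (accept=1 in)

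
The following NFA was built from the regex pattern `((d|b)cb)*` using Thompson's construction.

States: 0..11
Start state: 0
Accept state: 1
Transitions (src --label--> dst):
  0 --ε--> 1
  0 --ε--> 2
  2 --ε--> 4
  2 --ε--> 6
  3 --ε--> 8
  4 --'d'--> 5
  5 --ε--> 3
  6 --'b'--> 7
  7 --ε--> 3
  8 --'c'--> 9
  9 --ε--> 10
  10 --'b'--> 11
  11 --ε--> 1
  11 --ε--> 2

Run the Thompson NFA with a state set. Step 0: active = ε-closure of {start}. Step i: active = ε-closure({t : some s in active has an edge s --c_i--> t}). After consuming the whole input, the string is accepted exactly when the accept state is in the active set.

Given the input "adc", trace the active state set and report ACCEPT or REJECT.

start: ε-closure({0}) = {0,1,2,4,6}
'a' @ 1: {}  — dead — no transitions
rest 'dc' ignored (set empty)
end set {} — state 1 not in

Answer: REJECT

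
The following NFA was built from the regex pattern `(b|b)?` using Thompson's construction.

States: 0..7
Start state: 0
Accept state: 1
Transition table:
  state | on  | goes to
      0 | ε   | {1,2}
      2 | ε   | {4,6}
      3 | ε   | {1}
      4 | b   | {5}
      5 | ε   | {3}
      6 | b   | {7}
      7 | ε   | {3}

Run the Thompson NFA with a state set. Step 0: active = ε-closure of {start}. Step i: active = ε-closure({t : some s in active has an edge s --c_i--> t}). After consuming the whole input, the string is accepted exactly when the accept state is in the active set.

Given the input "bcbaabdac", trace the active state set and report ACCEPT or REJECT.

Answer: REJECT

Derivation:
start: ε-closure({0}) = {0,1,2,4,6}
'b' @ 1: {1,3,5,7}  (accept∈set)
'c' @ 2: {}  — state set empty
rest 'baabdac' ignored (set empty)
after full input: {}  (accept=1 not in)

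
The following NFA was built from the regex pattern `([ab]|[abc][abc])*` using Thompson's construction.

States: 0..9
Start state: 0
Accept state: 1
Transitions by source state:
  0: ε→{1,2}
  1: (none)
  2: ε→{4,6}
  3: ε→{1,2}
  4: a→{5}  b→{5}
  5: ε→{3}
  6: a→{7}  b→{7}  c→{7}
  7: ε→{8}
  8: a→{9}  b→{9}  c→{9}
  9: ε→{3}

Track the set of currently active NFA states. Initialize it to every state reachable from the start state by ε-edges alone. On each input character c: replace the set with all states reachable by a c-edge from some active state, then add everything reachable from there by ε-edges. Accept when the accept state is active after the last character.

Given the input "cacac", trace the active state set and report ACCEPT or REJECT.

start: ε-closure({0}) = {0,1,2,4,6}
'c' @ 1: {7,8}
'a' @ 2: {1,2,3,4,6,9}  [accepting]
'c' @ 3: {7,8}
'a' @ 4: {1,2,3,4,6,9}  [accepting]
'c' @ 5: {7,8}
end set {7,8} — state 1 not in

Answer: REJECT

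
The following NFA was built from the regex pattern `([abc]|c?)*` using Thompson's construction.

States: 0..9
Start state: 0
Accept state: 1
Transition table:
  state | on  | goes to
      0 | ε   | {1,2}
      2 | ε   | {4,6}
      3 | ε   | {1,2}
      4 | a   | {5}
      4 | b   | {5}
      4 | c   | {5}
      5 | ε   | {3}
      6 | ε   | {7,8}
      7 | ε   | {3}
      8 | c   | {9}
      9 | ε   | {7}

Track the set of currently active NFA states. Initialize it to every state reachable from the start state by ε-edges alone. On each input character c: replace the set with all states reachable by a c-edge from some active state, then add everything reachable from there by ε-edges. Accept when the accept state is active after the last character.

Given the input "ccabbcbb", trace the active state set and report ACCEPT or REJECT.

start: ε-closure({0}) = {0,1,2,3,4,6,7,8}
'c' @ 1: {1,2,3,4,5,6,7,8,9}  [accepting]
'c' @ 2: {1,2,3,4,5,6,7,8,9}  [accepting]
'a' @ 3: {1,2,3,4,5,6,7,8}  [accepting]
'b' @ 4: {1,2,3,4,5,6,7,8}  [accepting]
'b' @ 5: {1,2,3,4,5,6,7,8}  [accepting]
'c' @ 6: {1,2,3,4,5,6,7,8,9}  [accepting]
'b' @ 7: {1,2,3,4,5,6,7,8}  [accepting]
'b' @ 8: {1,2,3,4,5,6,7,8}  [accepting]
end set {1,2,3,4,5,6,7,8} — state 1 in

Answer: ACCEPT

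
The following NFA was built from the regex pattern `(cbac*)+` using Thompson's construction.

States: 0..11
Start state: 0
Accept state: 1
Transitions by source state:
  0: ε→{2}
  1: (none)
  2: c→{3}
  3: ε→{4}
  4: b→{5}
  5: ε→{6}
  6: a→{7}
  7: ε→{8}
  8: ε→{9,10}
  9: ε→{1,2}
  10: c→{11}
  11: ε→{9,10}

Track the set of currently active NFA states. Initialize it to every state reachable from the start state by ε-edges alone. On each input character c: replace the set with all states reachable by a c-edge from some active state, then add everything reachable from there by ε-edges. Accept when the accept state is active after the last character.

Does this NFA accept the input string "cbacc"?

Answer: ACCEPT

Trace:
start: ε-closure({0}) = {0,2}
'c' @ 1: {3,4}
'b' @ 2: {5,6}
'a' @ 3: {1,2,7,8,9,10}  ✓accept
'c' @ 4: {1,2,3,4,9,10,11}  ✓accept
'c' @ 5: {1,2,3,4,9,10,11}  ✓accept
end set {1,2,3,4,9,10,11} — state 1 in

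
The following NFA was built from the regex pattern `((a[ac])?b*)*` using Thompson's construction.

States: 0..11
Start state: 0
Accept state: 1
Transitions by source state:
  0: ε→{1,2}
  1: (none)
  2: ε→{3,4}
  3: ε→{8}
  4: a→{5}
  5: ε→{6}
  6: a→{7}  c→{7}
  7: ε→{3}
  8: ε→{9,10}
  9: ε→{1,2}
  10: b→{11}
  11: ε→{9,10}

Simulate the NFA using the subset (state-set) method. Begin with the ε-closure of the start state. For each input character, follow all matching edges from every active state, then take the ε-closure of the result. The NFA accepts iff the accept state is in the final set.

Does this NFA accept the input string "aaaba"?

Answer: REJECT

Trace:
initial (ε-close {0}): {0,1,2,3,4,8,9,10}
'a' @ 1: {5,6}
'a' @ 2: {1,2,3,4,7,8,9,10}  [accepting]
'a' @ 3: {5,6}
'b' @ 4: {}  — dead — no transitions
rest 'a' ignored (set empty)
end set {} — state 1 not in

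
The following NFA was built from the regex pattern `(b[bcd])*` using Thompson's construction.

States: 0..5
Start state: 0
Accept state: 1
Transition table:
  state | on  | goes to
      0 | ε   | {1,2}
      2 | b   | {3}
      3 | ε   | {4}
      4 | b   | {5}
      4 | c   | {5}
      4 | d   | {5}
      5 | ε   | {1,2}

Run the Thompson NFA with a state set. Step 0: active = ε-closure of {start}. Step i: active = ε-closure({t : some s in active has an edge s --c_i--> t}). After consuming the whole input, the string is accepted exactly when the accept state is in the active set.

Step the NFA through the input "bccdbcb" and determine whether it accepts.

S₀ = ε-closure({0}) = {0,1,2}
'b' @ 1: {3,4}
'c' @ 2: {1,2,5}  [accepting]
'c' @ 3: {}  — no active states
rest 'dbcb' ignored (set empty)
final: {}; accept 1 not in set

Answer: REJECT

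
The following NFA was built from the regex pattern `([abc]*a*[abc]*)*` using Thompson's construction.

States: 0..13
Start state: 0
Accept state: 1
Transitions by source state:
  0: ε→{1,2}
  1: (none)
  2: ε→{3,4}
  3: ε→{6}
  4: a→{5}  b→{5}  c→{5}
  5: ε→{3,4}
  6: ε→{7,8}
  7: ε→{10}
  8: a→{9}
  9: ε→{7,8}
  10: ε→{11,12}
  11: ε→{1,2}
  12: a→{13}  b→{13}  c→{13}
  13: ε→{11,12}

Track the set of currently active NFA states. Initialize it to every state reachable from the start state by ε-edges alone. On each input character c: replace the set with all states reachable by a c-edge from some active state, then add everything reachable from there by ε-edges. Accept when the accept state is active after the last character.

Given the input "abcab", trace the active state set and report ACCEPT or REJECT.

Answer: ACCEPT

Trace:
initial (ε-close {0}): {0,1,2,3,4,6,7,8,10,11,12}
'a' @ 1: {1,2,3,4,5,6,7,8,9,10,11,12,13}  (accept∈set)
'b' @ 2: {1,2,3,4,5,6,7,8,10,11,12,13}  (accept∈set)
'c' @ 3: {1,2,3,4,5,6,7,8,10,11,12,13}  (accept∈set)
'a' @ 4: {1,2,3,4,5,6,7,8,9,10,11,12,13}  (accept∈set)
'b' @ 5: {1,2,3,4,5,6,7,8,10,11,12,13}  (accept∈set)
final: {1,2,3,4,5,6,7,8,10,11,12,13}; accept 1 in set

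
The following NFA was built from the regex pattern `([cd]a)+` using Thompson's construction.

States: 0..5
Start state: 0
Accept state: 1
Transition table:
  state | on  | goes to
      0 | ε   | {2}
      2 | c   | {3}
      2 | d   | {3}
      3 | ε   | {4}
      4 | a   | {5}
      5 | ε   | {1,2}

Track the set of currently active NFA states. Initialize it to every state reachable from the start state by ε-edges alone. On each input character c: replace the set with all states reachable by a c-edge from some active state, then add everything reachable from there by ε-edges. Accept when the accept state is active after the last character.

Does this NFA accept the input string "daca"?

Answer: ACCEPT

Steps:
start: ε-closure({0}) = {0,2}
'd' @ 1: {3,4}
'a' @ 2: {1,2,5}  (accept∈set)
'c' @ 3: {3,4}
'a' @ 4: {1,2,5}  (accept∈set)
end set {1,2,5} — state 1 in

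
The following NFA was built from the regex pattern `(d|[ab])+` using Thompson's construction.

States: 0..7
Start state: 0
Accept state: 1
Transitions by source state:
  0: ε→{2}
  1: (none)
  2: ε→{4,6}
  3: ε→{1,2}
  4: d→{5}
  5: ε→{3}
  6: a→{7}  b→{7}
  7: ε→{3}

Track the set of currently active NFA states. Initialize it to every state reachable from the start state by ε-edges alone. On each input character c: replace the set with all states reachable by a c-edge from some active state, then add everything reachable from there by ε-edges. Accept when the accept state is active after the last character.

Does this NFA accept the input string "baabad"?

Answer: ACCEPT

Steps:
start: ε-closure({0}) = {0,2,4,6}
'b' @ 1: {1,2,3,4,6,7}  (accept∈set)
'a' @ 2: {1,2,3,4,6,7}  (accept∈set)
'a' @ 3: {1,2,3,4,6,7}  (accept∈set)
'b' @ 4: {1,2,3,4,6,7}  (accept∈set)
'a' @ 5: {1,2,3,4,6,7}  (accept∈set)
'd' @ 6: {1,2,3,4,5,6}  (accept∈set)
final: {1,2,3,4,5,6}; accept 1 in set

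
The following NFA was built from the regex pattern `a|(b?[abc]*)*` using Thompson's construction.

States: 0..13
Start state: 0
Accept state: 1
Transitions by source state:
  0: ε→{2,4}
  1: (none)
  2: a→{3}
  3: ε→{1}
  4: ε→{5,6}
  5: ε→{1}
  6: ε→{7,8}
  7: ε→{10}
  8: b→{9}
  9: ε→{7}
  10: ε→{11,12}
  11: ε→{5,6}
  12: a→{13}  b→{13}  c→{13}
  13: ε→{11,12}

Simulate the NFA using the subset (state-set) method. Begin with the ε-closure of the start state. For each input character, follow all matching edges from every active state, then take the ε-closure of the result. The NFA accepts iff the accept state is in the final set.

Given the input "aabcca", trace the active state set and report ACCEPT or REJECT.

Answer: ACCEPT

Steps:
start: ε-closure({0}) = {0,1,2,4,5,6,7,8,10,11,12}
'a' @ 1: {1,3,5,6,7,8,10,11,12,13}  [accepting]
'a' @ 2: {1,5,6,7,8,10,11,12,13}  [accepting]
'b' @ 3: {1,5,6,7,8,9,10,11,12,13}  [accepting]
'c' @ 4: {1,5,6,7,8,10,11,12,13}  [accepting]
'c' @ 5: {1,5,6,7,8,10,11,12,13}  [accepting]
'a' @ 6: {1,5,6,7,8,10,11,12,13}  [accepting]
after full input: {1,5,6,7,8,10,11,12,13}  (accept=1 in)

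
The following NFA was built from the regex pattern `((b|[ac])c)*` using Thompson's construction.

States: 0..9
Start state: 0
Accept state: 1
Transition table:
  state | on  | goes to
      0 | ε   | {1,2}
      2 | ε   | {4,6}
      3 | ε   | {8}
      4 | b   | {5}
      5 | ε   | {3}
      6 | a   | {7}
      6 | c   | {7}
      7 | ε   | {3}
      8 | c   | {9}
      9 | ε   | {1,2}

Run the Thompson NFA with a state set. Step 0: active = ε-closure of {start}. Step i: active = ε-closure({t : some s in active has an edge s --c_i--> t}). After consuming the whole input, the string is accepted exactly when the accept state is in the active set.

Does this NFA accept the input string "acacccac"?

start: ε-closure({0}) = {0,1,2,4,6}
'a' @ 1: {3,7,8}
'c' @ 2: {1,2,4,6,9}  [accepting]
'a' @ 3: {3,7,8}
'c' @ 4: {1,2,4,6,9}  [accepting]
'c' @ 5: {3,7,8}
'c' @ 6: {1,2,4,6,9}  [accepting]
'a' @ 7: {3,7,8}
'c' @ 8: {1,2,4,6,9}  [accepting]
final: {1,2,4,6,9}; accept 1 in set

Answer: ACCEPT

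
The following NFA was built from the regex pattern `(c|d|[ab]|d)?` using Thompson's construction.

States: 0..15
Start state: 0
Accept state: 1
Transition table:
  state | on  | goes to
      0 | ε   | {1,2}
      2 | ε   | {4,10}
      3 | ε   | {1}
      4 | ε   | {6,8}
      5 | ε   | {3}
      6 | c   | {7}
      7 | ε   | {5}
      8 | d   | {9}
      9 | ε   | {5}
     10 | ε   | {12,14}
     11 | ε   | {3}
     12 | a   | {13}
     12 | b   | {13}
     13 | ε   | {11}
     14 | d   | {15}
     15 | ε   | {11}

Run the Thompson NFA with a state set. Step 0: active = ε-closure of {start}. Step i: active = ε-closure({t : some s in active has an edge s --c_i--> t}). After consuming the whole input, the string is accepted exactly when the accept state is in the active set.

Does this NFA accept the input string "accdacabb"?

Answer: REJECT

Trace:
initial (ε-close {0}): {0,1,2,4,6,8,10,12,14}
'a' @ 1: {1,3,11,13}  [accepting]
'c' @ 2: {}  — state set empty
rest 'cdacabb' ignored (set empty)
final: {}; accept 1 not in set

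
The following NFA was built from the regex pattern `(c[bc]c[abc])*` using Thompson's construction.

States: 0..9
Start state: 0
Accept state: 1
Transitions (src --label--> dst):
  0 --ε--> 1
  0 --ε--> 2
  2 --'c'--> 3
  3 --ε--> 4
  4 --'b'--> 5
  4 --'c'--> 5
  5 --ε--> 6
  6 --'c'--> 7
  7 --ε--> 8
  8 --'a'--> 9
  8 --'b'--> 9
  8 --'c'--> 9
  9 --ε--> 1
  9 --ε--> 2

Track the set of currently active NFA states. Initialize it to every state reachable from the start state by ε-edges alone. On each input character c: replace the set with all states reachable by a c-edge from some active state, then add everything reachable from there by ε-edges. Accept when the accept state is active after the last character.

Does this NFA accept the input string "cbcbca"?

Answer: REJECT

Derivation:
start: ε-closure({0}) = {0,1,2}
'c' @ 1: {3,4}
'b' @ 2: {5,6}
'c' @ 3: {7,8}
'b' @ 4: {1,2,9}  [accepting]
'c' @ 5: {3,4}
'a' @ 6: {}  — dead — no transitions
end set {} — state 1 not in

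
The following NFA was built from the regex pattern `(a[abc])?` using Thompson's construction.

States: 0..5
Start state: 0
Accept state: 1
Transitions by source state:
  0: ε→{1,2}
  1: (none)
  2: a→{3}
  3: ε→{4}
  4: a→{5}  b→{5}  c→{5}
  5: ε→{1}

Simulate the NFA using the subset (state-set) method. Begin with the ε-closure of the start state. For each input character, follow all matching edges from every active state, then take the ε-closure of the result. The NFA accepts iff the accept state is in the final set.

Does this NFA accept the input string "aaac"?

initial (ε-close {0}): {0,1,2}
'a' @ 1: {3,4}
'a' @ 2: {1,5}  [accepting]
'a' @ 3: {}  — no active states
rest 'c' ignored (set empty)
after full input: {}  (accept=1 not in)

Answer: REJECT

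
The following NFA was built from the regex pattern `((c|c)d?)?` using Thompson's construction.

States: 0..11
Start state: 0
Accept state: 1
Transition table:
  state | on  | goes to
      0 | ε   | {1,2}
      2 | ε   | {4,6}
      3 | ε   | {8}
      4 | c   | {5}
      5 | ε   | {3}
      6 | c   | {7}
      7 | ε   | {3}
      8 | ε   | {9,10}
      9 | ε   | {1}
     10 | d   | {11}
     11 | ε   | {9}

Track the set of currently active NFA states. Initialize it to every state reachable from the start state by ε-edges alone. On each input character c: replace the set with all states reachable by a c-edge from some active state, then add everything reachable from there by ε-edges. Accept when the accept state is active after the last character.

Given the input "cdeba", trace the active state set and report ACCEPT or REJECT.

Answer: REJECT

Trace:
initial (ε-close {0}): {0,1,2,4,6}
'c' @ 1: {1,3,5,7,8,9,10}  [accepting]
'd' @ 2: {1,9,11}  [accepting]
'e' @ 3: {}  — dead — no transitions
rest 'ba' ignored (set empty)
end set {} — state 1 not in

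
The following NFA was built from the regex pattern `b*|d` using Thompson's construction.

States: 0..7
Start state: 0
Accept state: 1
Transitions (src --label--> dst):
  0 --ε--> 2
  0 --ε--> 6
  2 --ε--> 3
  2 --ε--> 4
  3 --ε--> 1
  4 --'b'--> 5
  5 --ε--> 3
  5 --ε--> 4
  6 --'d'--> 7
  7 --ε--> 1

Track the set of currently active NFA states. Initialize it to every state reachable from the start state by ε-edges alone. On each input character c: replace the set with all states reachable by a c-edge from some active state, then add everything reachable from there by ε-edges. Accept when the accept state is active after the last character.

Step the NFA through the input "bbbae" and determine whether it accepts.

initial (ε-close {0}): {0,1,2,3,4,6}
'b' @ 1: {1,3,4,5}  (accept∈set)
'b' @ 2: {1,3,4,5}  (accept∈set)
'b' @ 3: {1,3,4,5}  (accept∈set)
'a' @ 4: {}  — state set empty
rest 'e' ignored (set empty)
end set {} — state 1 not in

Answer: REJECT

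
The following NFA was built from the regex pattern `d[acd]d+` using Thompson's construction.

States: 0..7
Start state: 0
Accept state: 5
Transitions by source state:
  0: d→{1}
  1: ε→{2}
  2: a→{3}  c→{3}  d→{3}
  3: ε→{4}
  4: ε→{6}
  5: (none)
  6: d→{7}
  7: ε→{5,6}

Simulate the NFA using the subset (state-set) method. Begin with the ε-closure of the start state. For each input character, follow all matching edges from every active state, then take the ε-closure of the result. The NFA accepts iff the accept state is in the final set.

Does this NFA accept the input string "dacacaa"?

S₀ = ε-closure({0}) = {0}
'd' @ 1: {1,2}
'a' @ 2: {3,4,6}
'c' @ 3: {}  — dead — no transitions
rest 'acaa' ignored (set empty)
end set {} — state 5 not in

Answer: REJECT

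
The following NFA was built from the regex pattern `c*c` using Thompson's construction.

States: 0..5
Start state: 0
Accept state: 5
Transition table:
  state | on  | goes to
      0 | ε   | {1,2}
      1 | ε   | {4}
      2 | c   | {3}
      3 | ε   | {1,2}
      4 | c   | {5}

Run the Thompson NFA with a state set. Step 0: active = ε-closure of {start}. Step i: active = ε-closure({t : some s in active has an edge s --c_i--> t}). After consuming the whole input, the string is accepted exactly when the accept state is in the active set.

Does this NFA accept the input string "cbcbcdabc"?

initial (ε-close {0}): {0,1,2,4}
'c' @ 1: {1,2,3,4,5}  ✓accept
'b' @ 2: {}  — dead — no transitions
rest 'cbcdabc' ignored (set empty)
after full input: {}  (accept=5 not in)

Answer: REJECT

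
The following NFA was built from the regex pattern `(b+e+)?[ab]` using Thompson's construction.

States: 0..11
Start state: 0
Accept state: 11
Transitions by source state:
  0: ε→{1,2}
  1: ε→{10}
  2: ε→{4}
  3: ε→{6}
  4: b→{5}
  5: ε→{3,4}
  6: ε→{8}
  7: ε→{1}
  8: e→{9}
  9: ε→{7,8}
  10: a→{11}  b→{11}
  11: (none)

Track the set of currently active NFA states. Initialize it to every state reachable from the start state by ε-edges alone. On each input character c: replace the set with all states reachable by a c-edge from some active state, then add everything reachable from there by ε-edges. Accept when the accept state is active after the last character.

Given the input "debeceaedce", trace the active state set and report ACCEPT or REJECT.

Answer: REJECT

Trace:
initial (ε-close {0}): {0,1,2,4,10}
'd' @ 1: {}  — dead — no transitions
rest 'ebeceaedce' ignored (set empty)
after full input: {}  (accept=11 not in)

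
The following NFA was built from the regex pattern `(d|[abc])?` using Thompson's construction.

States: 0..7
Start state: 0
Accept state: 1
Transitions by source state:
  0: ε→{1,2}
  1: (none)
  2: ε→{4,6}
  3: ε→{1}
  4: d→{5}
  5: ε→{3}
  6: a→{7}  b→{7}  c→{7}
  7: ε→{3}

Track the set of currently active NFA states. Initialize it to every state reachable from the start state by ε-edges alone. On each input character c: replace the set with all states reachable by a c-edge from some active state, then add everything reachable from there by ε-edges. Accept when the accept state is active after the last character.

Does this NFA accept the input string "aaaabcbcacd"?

Answer: REJECT

Steps:
start: ε-closure({0}) = {0,1,2,4,6}
'a' @ 1: {1,3,7}  ✓accept
'a' @ 2: {}  — state set empty
rest 'aabcbcacd' ignored (set empty)
end set {} — state 1 not in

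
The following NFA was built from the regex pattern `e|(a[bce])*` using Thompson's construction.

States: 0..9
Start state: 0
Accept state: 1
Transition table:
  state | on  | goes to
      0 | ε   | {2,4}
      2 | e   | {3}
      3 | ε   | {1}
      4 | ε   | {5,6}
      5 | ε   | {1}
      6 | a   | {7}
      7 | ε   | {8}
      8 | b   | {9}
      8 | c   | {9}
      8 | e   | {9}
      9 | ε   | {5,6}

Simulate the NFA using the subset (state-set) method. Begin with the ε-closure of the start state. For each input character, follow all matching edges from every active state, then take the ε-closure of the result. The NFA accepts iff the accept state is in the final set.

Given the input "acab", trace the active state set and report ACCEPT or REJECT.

initial (ε-close {0}): {0,1,2,4,5,6}
'a' @ 1: {7,8}
'c' @ 2: {1,5,6,9}  [accepting]
'a' @ 3: {7,8}
'b' @ 4: {1,5,6,9}  [accepting]
after full input: {1,5,6,9}  (accept=1 in)

Answer: ACCEPT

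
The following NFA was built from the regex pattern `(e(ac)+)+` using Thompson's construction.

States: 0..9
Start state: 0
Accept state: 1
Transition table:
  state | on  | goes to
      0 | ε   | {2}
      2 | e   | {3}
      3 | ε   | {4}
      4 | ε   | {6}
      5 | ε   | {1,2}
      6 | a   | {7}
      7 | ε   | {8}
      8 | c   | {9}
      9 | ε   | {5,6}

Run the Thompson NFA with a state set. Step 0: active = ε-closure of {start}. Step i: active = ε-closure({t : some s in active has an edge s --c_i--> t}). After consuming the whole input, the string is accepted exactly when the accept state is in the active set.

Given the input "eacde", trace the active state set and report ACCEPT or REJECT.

Answer: REJECT

Derivation:
start: ε-closure({0}) = {0,2}
'e' @ 1: {3,4,6}
'a' @ 2: {7,8}
'c' @ 3: {1,2,5,6,9}  ✓accept
'd' @ 4: {}  — no active states
rest 'e' ignored (set empty)
end set {} — state 1 not in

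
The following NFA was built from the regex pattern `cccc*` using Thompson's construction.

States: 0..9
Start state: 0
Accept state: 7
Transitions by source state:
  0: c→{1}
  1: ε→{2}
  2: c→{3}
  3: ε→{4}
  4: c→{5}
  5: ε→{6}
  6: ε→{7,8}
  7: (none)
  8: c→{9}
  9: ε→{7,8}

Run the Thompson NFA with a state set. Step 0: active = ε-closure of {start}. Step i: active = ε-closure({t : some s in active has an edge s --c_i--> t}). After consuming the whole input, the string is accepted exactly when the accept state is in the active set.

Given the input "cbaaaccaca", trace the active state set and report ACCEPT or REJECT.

start: ε-closure({0}) = {0}
'c' @ 1: {1,2}
'b' @ 2: {}  — state set empty
rest 'aaaccaca' ignored (set empty)
final: {}; accept 7 not in set

Answer: REJECT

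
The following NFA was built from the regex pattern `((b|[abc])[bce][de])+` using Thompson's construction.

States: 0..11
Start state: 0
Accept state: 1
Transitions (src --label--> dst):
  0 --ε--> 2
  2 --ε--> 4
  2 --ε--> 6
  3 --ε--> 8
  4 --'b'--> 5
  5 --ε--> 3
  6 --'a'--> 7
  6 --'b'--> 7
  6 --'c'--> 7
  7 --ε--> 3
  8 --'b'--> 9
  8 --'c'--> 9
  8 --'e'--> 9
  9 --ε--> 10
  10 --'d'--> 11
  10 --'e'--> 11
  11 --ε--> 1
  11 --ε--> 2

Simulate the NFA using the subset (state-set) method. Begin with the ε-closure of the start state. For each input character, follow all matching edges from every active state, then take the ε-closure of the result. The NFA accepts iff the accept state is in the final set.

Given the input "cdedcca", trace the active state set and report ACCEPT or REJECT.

Answer: REJECT

Steps:
start: ε-closure({0}) = {0,2,4,6}
'c' @ 1: {3,7,8}
'd' @ 2: {}  — dead — no transitions
rest 'edcca' ignored (set empty)
end set {} — state 1 not in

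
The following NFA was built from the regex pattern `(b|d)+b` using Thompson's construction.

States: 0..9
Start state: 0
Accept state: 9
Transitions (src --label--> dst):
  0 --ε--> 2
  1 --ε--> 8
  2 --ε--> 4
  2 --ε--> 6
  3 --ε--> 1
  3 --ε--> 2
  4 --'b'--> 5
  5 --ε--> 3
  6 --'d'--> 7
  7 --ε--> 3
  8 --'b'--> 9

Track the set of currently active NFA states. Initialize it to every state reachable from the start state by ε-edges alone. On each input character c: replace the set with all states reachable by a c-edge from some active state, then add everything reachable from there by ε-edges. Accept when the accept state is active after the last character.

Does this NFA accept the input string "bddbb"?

Answer: ACCEPT

Steps:
S₀ = ε-closure({0}) = {0,2,4,6}
'b' @ 1: {1,2,3,4,5,6,8}
'd' @ 2: {1,2,3,4,6,7,8}
'd' @ 3: {1,2,3,4,6,7,8}
'b' @ 4: {1,2,3,4,5,6,8,9}  ✓accept
'b' @ 5: {1,2,3,4,5,6,8,9}  ✓accept
end set {1,2,3,4,5,6,8,9} — state 9 in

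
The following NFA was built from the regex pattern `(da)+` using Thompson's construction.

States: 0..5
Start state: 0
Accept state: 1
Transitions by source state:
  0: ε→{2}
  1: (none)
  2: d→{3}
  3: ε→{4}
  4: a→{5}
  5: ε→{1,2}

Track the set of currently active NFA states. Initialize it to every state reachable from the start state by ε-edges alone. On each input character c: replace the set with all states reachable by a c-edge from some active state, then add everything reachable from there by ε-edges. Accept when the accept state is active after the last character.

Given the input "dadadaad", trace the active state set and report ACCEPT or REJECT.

Answer: REJECT

Trace:
start: ε-closure({0}) = {0,2}
'd' @ 1: {3,4}
'a' @ 2: {1,2,5}  ✓accept
'd' @ 3: {3,4}
'a' @ 4: {1,2,5}  ✓accept
'd' @ 5: {3,4}
'a' @ 6: {1,2,5}  ✓accept
'a' @ 7: {}  — state set empty
rest 'd' ignored (set empty)
final: {}; accept 1 not in set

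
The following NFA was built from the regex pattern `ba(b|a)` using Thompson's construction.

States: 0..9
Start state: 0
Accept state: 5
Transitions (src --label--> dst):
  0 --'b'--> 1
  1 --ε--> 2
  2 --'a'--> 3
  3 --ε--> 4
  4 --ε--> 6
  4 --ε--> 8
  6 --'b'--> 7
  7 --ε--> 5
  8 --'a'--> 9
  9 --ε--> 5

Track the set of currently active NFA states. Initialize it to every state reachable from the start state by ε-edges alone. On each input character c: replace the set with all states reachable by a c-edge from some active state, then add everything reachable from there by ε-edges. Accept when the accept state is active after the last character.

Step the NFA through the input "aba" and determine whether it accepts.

start: ε-closure({0}) = {0}
'a' @ 1: {}  — dead — no transitions
rest 'ba' ignored (set empty)
after full input: {}  (accept=5 not in)

Answer: REJECT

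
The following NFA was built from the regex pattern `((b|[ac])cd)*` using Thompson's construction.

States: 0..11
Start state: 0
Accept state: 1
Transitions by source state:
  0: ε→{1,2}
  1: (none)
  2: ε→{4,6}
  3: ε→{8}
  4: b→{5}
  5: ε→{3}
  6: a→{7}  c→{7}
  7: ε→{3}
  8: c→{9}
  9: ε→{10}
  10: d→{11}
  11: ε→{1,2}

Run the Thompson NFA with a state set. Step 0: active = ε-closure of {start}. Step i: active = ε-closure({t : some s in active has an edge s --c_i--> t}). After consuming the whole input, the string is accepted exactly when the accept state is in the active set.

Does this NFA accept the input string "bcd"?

initial (ε-close {0}): {0,1,2,4,6}
'b' @ 1: {3,5,8}
'c' @ 2: {9,10}
'd' @ 3: {1,2,4,6,11}  (accept∈set)
after full input: {1,2,4,6,11}  (accept=1 in)

Answer: ACCEPT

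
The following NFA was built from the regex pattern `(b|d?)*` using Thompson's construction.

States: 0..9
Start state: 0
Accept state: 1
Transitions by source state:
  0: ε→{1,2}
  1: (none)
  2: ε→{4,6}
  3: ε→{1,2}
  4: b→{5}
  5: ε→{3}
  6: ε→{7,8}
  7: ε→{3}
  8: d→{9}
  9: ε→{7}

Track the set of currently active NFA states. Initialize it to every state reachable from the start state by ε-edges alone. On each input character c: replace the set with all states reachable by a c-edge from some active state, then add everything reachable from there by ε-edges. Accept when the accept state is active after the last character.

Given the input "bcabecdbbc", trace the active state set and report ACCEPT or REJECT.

Answer: REJECT

Trace:
initial (ε-close {0}): {0,1,2,3,4,6,7,8}
'b' @ 1: {1,2,3,4,5,6,7,8}  [accepting]
'c' @ 2: {}  — no active states
rest 'abecdbbc' ignored (set empty)
final: {}; accept 1 not in set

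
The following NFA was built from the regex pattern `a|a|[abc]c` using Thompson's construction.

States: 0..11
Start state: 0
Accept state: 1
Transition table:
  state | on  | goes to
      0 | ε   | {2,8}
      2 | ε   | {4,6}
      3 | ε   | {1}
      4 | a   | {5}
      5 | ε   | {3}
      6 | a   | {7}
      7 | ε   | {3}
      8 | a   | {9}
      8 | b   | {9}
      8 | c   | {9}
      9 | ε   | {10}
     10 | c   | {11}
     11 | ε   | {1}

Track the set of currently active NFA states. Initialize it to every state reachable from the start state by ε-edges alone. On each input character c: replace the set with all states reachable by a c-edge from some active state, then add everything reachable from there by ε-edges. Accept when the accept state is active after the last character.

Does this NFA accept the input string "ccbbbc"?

Answer: REJECT

Trace:
S₀ = ε-closure({0}) = {0,2,4,6,8}
'c' @ 1: {9,10}
'c' @ 2: {1,11}  (accept∈set)
'b' @ 3: {}  — state set empty
rest 'bbc' ignored (set empty)
final: {}; accept 1 not in set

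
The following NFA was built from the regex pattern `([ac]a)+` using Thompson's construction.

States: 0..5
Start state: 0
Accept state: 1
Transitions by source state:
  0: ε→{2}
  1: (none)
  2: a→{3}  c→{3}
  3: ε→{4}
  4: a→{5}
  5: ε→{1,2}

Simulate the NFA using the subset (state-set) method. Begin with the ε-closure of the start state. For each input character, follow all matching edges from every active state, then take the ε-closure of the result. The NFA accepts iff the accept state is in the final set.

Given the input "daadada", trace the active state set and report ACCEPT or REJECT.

start: ε-closure({0}) = {0,2}
'd' @ 1: {}  — state set empty
rest 'aadada' ignored (set empty)
end set {} — state 1 not in

Answer: REJECT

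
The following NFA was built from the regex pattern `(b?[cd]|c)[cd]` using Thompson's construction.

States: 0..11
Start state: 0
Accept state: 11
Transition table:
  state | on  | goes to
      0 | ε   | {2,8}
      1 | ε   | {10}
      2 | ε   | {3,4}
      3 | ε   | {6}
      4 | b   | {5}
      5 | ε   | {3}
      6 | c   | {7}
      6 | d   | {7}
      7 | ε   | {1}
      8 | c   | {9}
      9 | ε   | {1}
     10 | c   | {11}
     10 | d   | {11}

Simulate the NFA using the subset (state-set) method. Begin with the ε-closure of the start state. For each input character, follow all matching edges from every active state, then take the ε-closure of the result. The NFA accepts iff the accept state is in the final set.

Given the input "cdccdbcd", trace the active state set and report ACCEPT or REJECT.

Answer: REJECT

Steps:
S₀ = ε-closure({0}) = {0,2,3,4,6,8}
'c' @ 1: {1,7,9,10}
'd' @ 2: {11}  ✓accept
'c' @ 3: {}  — dead — no transitions
rest 'cdbcd' ignored (set empty)
after full input: {}  (accept=11 not in)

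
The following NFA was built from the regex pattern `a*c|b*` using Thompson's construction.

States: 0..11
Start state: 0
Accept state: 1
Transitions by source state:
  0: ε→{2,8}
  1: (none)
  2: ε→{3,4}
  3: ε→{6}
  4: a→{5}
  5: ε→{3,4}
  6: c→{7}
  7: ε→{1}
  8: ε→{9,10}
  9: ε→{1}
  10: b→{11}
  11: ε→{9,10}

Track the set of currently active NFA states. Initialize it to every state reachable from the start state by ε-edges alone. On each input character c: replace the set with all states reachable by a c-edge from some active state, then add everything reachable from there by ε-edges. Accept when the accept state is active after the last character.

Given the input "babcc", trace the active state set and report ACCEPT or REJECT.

Answer: REJECT

Trace:
initial (ε-close {0}): {0,1,2,3,4,6,8,9,10}
'b' @ 1: {1,9,10,11}  [accepting]
'a' @ 2: {}  — dead — no transitions
rest 'bcc' ignored (set empty)
end set {} — state 1 not in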